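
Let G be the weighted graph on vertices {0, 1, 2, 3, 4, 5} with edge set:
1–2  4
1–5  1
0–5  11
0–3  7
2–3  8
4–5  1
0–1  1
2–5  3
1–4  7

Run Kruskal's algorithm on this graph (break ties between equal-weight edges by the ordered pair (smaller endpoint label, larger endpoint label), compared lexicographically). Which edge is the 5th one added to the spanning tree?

0-3

Kruskal's algorithm — process edges by increasing weight (ties by edge label):
0–1 (1): add — endpoints in different components.
1–5 (1): add — endpoints in different components.
4–5 (1): add — endpoints in different components.
2–5 (3): add — endpoints in different components.
1–2 (4): skip — 1 and 2 already connected.
0–3 (7): add — endpoints in different components.
The 5th edge added is 0–3.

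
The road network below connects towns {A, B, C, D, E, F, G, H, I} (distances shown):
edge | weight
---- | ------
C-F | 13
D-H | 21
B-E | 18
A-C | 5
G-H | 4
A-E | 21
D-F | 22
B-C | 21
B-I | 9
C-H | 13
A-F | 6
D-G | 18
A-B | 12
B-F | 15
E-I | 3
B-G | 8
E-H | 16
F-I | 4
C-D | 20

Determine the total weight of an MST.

57

Sort edges by weight, then run Kruskal:
E-I (3): add — endpoints in different components.
F-I (4): add — endpoints in different components.
G-H (4): add — endpoints in different components.
A-C (5): add — endpoints in different components.
A-F (6): add — endpoints in different components.
B-G (8): add — endpoints in different components.
B-I (9): add — endpoints in different components.
A-B (12): skip — A and B already connected.
C-F (13): skip — C and F already connected.
C-H (13): skip — C and H already connected.
B-F (15): skip — B and F already connected.
E-H (16): skip — E and H already connected.
B-E (18): skip — B and E already connected.
D-G (18): add — endpoints in different components.
MST edges: E-I, F-I, G-H, A-C, A-F, B-G, B-I, D-G; total weight 3+4+4+5+6+8+9+18 = 57.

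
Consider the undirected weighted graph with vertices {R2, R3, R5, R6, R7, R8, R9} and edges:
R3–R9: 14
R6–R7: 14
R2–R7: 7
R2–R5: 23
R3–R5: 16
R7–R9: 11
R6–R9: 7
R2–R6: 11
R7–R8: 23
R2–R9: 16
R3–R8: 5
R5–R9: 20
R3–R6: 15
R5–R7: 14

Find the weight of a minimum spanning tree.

58

Prim, starting at R7.
Step 1: cheapest edge leaving the tree is R2–R7 (7); add R2.
Step 2: cheapest edge leaving the tree is R2–R6 (11); add R6.
Step 3: cheapest edge leaving the tree is R6–R9 (7); add R9.
Step 4: cheapest edge leaving the tree is R3–R9 (14); add R3.
Step 5: cheapest edge leaving the tree is R3–R8 (5); add R8.
Step 6: cheapest edge leaving the tree is R5–R7 (14); add R5.
MST edges: R2–R7, R2–R6, R6–R9, R3–R9, R3–R8, R5–R7; total weight 7+11+7+14+5+14 = 58.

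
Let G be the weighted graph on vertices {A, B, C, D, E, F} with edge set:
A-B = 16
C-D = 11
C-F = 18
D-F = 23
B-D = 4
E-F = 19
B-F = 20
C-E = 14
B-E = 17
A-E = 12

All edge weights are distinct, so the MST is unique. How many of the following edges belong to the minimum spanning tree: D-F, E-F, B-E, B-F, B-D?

Kruskal's algorithm — process edges by increasing weight (ties by edge label):
B-D (4): add — endpoints in different components.
C-D (11): add — endpoints in different components.
A-E (12): add — endpoints in different components.
C-E (14): add — endpoints in different components.
A-B (16): skip — A and B already connected.
B-E (17): skip — B and E already connected.
C-F (18): add — endpoints in different components.
MST edge set: {B-D, C-D, A-E, C-E, C-F}.
Of the listed edges, {B-D} are in the MST → 1.

1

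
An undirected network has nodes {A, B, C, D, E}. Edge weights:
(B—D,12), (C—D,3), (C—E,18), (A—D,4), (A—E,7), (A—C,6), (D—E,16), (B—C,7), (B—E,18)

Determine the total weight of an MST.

Prim's algorithm from E:
Step 1: frontier [A—E 7, D—E 16, B—E 18, C—E 18] → take A—E (7); add A.
Step 2: frontier [A—D 4, A—C 6, D—E 16, B—E 18, C—E 18] → take A—D (4); add D.
Step 3: frontier [A—C 6, C—D 3, B—D 12, B—E 18, C—E 18] → take C—D (3); add C.
Step 4: frontier [B—C 7, B—D 12, B—E 18] → take B—C (7); add B.
MST edges: A—E, A—D, C—D, B—C; total weight 7+4+3+7 = 21.

21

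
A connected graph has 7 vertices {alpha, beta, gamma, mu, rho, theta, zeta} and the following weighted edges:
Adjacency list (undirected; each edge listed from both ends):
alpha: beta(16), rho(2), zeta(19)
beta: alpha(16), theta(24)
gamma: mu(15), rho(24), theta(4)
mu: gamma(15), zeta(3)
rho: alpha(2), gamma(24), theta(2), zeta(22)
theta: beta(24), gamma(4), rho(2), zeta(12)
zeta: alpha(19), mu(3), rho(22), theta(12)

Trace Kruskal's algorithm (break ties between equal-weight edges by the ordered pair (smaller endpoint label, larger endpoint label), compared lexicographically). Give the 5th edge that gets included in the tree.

Kruskal: consider edges lightest-first.
alpha—rho (2): add. Components now {zeta} {mu} {alpha,rho} {gamma} {theta} {beta}
rho—theta (2): add. Components now {zeta} {mu} {alpha,rho,theta} {gamma} {beta}
mu—zeta (3): add. Components now {mu,zeta} {alpha,rho,theta} {gamma} {beta}
gamma—theta (4): add. Components now {mu,zeta} {alpha,gamma,rho,theta} {beta}
theta—zeta (12): add. Components now {alpha,gamma,mu,rho,theta,zeta} {beta}
gamma—mu (15): skip — mu and gamma already connected.
alpha—beta (16): add. Components now {alpha,beta,gamma,mu,rho,theta,zeta}
The 5th edge added is theta—zeta.

theta-zeta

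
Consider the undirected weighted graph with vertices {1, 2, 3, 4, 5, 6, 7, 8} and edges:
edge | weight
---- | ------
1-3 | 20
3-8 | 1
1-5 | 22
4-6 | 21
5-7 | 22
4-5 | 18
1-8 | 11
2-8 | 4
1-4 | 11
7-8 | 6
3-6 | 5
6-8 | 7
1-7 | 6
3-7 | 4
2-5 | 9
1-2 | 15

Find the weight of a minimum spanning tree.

Kruskal: consider edges lightest-first.
3-8 (1): add — endpoints in different components.
2-8 (4): add — endpoints in different components.
3-7 (4): add — endpoints in different components.
3-6 (5): add — endpoints in different components.
1-7 (6): add — endpoints in different components.
7-8 (6): skip — 7 and 8 already connected.
6-8 (7): skip — 6 and 8 already connected.
2-5 (9): add — endpoints in different components.
1-4 (11): add — endpoints in different components.
MST edges: 3-8, 2-8, 3-7, 3-6, 1-7, 2-5, 1-4; total weight 1+4+4+5+6+9+11 = 40.

40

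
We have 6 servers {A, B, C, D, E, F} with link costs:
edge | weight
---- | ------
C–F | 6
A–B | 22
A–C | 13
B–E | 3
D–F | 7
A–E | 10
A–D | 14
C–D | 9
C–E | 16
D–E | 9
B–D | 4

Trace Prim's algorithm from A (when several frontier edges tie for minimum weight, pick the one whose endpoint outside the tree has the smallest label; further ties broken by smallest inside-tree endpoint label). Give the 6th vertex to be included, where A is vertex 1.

C

Prim's algorithm from A:
Step 1: frontier [A–E 10, A–C 13, A–D 14, A–B 22] → take A–E (10); add E.
Step 2: frontier [A–C 13, A–D 14, A–B 22, B–E 3, D–E 9, C–E 16] → take B–E (3); add B.
Step 3: frontier [A–C 13, A–D 14, B–D 4, D–E 9, C–E 16] → take B–D (4); add D.
Step 4: frontier [A–C 13, D–F 7, C–D 9, C–E 16] → take D–F (7); add F.
Step 5: frontier [A–C 13, C–D 9, C–E 16, C–F 6] → take C–F (6); add C.
Vertex order: A, E, B, D, F, C. The 6th vertex is C.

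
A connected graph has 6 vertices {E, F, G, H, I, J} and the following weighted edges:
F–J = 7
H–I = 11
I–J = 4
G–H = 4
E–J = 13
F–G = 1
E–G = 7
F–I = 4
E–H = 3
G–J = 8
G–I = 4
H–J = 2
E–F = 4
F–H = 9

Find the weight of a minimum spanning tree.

14

Prim's algorithm from H:
Step 1: frontier [H–J 2, E–H 3, G–H 4, F–H 9, H–I 11] → take H–J (2); add J.
Step 2: frontier [E–H 3, G–H 4, F–H 9, H–I 11, I–J 4, F–J 7, G–J 8, E–J 13] → take E–H (3); add E.
Step 3: frontier [E–F 4, E–G 7, G–H 4, F–H 9, H–I 11, I–J 4, F–J 7, G–J 8] → take E–F (4); add F.
Step 4: frontier [E–G 7, F–G 1, F–I 4, G–H 4, H–I 11, I–J 4, G–J 8] → take F–G (1); add G.
Step 5: frontier [F–I 4, G–I 4, H–I 11, I–J 4] → take F–I (4); add I.
MST edges: H–J, E–H, E–F, F–G, F–I; total weight 2+3+4+1+4 = 14.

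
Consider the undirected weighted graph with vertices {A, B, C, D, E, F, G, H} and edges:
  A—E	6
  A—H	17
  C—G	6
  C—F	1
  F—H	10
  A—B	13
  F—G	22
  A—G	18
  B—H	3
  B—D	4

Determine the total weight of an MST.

Prim, starting at H.
Step 1: cheapest edge leaving the tree is B—H (3); add B.
Step 2: cheapest edge leaving the tree is B—D (4); add D.
Step 3: cheapest edge leaving the tree is F—H (10); add F.
Step 4: cheapest edge leaving the tree is C—F (1); add C.
Step 5: cheapest edge leaving the tree is C—G (6); add G.
Step 6: cheapest edge leaving the tree is A—B (13); add A.
Step 7: cheapest edge leaving the tree is A—E (6); add E.
MST edges: B—H, B—D, F—H, C—F, C—G, A—B, A—E; total weight 3+4+10+1+6+13+6 = 43.

43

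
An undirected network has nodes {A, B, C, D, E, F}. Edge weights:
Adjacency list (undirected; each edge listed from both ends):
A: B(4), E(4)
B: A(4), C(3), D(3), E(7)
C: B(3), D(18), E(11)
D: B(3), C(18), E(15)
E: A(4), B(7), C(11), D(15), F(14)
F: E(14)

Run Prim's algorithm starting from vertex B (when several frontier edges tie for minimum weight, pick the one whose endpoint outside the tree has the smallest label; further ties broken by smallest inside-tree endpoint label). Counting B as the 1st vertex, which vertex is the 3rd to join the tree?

Prim, starting at B.
Step 1: frontier [B C 3, B D 3, A B 4, B E 7] → take B C (3); add C.
Step 2: frontier [B D 3, A B 4, B E 7, C E 11, C D 18] → take B D (3); add D.
Step 3: frontier [A B 4, B E 7, C E 11, D E 15] → take A B (4); add A.
Step 4: frontier [A E 4, B E 7, C E 11, D E 15] → take A E (4); add E.
Step 5: frontier [E F 14] → take E F (14); add F.
Vertex order: B, C, D, A, E, F. The 3rd vertex is D.

D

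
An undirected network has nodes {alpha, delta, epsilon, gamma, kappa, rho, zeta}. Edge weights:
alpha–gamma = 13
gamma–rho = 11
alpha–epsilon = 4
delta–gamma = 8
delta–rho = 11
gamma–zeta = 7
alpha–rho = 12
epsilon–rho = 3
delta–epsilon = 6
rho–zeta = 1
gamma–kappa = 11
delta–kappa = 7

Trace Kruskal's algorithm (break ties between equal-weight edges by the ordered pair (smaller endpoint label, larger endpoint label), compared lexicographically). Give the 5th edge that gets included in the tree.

delta-kappa

Sort edges by weight, then run Kruskal:
rho–zeta (1): add — endpoints in different components.
epsilon–rho (3): add — endpoints in different components.
alpha–epsilon (4): add — endpoints in different components.
delta–epsilon (6): add — endpoints in different components.
delta–kappa (7): add — endpoints in different components.
gamma–zeta (7): add — endpoints in different components.
The 5th edge added is delta–kappa.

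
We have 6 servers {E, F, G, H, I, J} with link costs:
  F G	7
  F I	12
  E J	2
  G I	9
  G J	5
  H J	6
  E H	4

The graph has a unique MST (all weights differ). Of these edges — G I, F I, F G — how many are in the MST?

Kruskal's algorithm — process edges by increasing weight (ties by edge label):
E J (2): add. Components now {E,J} {F} {G} {H} {I}
E H (4): add. Components now {E,H,J} {F} {G} {I}
G J (5): add. Components now {E,G,H,J} {F} {I}
H J (6): skip — H and J already connected.
F G (7): add. Components now {E,F,G,H,J} {I}
G I (9): add. Components now {E,F,G,H,I,J}
MST edge set: {E J, E H, G J, F G, G I}.
Of the listed edges, {G I, F G} are in the MST → 2.

2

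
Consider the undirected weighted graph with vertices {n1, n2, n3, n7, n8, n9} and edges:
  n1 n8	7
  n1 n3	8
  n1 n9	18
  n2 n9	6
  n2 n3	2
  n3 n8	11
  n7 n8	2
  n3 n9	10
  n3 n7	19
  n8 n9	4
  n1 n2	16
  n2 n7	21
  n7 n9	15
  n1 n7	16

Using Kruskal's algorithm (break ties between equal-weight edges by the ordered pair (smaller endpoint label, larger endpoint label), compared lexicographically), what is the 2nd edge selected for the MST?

Kruskal's algorithm — process edges by increasing weight (ties by edge label):
n2 n3 (2): add. Components now {n8} {n2,n3} {n1} {n7} {n9}
n7 n8 (2): add. Components now {n7,n8} {n2,n3} {n1} {n9}
n8 n9 (4): add. Components now {n7,n8,n9} {n2,n3} {n1}
n2 n9 (6): add. Components now {n2,n3,n7,n8,n9} {n1}
n1 n8 (7): add. Components now {n1,n2,n3,n7,n8,n9}
The 2nd edge added is n7 n8.

n7-n8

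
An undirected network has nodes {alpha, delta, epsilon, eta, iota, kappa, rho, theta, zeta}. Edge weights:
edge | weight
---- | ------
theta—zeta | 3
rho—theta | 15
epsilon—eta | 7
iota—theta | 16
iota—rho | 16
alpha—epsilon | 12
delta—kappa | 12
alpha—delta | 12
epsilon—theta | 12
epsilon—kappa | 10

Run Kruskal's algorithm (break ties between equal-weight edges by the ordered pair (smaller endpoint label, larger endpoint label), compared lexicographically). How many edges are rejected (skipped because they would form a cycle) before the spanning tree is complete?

Kruskal: consider edges lightest-first.
theta—zeta (3): add — endpoints in different components.
epsilon—eta (7): add — endpoints in different components.
epsilon—kappa (10): add — endpoints in different components.
alpha—delta (12): add — endpoints in different components.
alpha—epsilon (12): add — endpoints in different components.
delta—kappa (12): skip — kappa and delta already connected.
epsilon—theta (12): add — endpoints in different components.
rho—theta (15): add — endpoints in different components.
iota—rho (16): add — endpoints in different components.
Edges rejected before the tree was complete: 1.

1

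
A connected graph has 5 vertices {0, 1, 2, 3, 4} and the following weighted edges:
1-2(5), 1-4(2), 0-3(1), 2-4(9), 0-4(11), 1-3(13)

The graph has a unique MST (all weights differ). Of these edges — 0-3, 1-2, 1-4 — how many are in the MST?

Kruskal's algorithm — process edges by increasing weight (ties by edge label):
0-3 (1): add. Components now {0,3} {1} {2} {4}
1-4 (2): add. Components now {0,3} {1,4} {2}
1-2 (5): add. Components now {0,3} {1,2,4}
2-4 (9): skip — 2 and 4 already connected.
0-4 (11): add. Components now {0,1,2,3,4}
MST edge set: {0-3, 1-4, 1-2, 0-4}.
Of the listed edges, {0-3, 1-2, 1-4} are in the MST → 3.

3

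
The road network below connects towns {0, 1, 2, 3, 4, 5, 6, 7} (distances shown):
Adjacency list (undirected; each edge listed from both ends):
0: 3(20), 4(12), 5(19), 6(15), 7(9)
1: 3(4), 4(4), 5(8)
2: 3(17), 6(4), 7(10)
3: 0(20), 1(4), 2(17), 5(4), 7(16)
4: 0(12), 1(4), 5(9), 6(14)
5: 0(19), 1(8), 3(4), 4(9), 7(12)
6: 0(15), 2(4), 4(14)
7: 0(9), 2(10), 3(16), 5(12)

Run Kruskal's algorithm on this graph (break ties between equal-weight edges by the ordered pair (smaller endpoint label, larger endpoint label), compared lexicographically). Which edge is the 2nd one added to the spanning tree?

1-4

Kruskal's algorithm — process edges by increasing weight (ties by edge label):
1-3 (4): add — endpoints in different components.
1-4 (4): add — endpoints in different components.
2-6 (4): add — endpoints in different components.
3-5 (4): add — endpoints in different components.
1-5 (8): skip — 1 and 5 already connected.
0-7 (9): add — endpoints in different components.
4-5 (9): skip — 4 and 5 already connected.
2-7 (10): add — endpoints in different components.
0-4 (12): add — endpoints in different components.
The 2nd edge added is 1-4.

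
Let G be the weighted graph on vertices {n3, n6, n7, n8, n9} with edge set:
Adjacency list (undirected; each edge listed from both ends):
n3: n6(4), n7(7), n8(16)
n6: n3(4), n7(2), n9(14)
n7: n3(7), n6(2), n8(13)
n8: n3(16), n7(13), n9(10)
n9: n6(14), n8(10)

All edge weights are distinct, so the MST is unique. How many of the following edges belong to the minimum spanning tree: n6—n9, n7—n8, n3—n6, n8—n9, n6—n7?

Kruskal: consider edges lightest-first.
n6—n7 (2): add — endpoints in different components.
n3—n6 (4): add — endpoints in different components.
n3—n7 (7): skip — n7 and n3 already connected.
n8—n9 (10): add — endpoints in different components.
n7—n8 (13): add — endpoints in different components.
MST edge set: {n6—n7, n3—n6, n8—n9, n7—n8}.
Of the listed edges, {n7—n8, n3—n6, n8—n9, n6—n7} are in the MST → 4.

4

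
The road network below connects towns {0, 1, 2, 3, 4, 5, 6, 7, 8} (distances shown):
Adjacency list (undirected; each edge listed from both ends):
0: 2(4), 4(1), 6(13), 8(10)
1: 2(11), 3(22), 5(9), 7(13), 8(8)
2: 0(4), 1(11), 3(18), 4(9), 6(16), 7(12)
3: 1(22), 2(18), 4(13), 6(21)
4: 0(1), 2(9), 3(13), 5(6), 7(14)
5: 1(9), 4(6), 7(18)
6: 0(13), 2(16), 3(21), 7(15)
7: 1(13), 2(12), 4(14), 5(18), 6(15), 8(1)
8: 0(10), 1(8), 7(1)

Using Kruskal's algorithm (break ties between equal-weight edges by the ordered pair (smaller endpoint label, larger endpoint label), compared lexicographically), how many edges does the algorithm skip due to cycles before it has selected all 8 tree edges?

5

Sort edges by weight, then run Kruskal:
0—4 (1): add — endpoints in different components.
7—8 (1): add — endpoints in different components.
0—2 (4): add — endpoints in different components.
4—5 (6): add — endpoints in different components.
1—8 (8): add — endpoints in different components.
1—5 (9): add — endpoints in different components.
2—4 (9): skip — 2 and 4 already connected.
0—8 (10): skip — 0 and 8 already connected.
1—2 (11): skip — 1 and 2 already connected.
2—7 (12): skip — 2 and 7 already connected.
0—6 (13): add — endpoints in different components.
1—7 (13): skip — 1 and 7 already connected.
3—4 (13): add — endpoints in different components.
Edges rejected before the tree was complete: 5.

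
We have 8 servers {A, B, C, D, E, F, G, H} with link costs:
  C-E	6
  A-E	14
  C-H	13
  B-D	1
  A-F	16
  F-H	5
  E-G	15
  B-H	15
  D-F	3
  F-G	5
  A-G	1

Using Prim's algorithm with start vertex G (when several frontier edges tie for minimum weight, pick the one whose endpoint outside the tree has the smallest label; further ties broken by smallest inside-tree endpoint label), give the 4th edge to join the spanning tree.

Prim, starting at G.
Step 1: cheapest edge leaving the tree is A-G (1); add A.
Step 2: cheapest edge leaving the tree is F-G (5); add F.
Step 3: cheapest edge leaving the tree is D-F (3); add D.
Step 4: cheapest edge leaving the tree is B-D (1); add B.
Step 5: cheapest edge leaving the tree is F-H (5); add H.
Step 6: cheapest edge leaving the tree is C-H (13); add C.
Step 7: cheapest edge leaving the tree is C-E (6); add E.
The 4th edge added is B-D.

B-D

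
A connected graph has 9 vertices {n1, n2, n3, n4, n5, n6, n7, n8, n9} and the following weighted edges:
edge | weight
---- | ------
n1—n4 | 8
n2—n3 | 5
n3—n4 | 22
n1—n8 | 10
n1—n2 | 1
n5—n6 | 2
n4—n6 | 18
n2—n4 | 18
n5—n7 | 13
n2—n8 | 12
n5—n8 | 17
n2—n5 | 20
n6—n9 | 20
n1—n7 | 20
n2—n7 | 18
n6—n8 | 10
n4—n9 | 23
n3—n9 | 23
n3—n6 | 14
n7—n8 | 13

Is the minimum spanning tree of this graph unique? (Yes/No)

No

Kruskal: consider edges lightest-first.
n1—n2 (1): add — endpoints in different components.
n5—n6 (2): add — endpoints in different components.
n2—n3 (5): add — endpoints in different components.
n1—n4 (8): add — endpoints in different components.
n1—n8 (10): add — endpoints in different components.
n6—n8 (10): add — endpoints in different components.
n2—n8 (12): skip — n2 and n8 already connected.
n5—n7 (13): add — endpoints in different components.
n7—n8 (13): skip — n7 and n8 already connected.
n3—n6 (14): skip — n3 and n6 already connected.
n5—n8 (17): skip — n5 and n8 already connected.
n2—n4 (18): skip — n2 and n4 already connected.
n2—n7 (18): skip — n2 and n7 already connected.
n4—n6 (18): skip — n4 and n6 already connected.
n1—n7 (20): skip — n1 and n7 already connected.
n2—n5 (20): skip — n2 and n5 already connected.
n6—n9 (20): add — endpoints in different components.
Non-tree edge n7—n8 has weight 13, equal to the heaviest edge on its tree cycle — swapping gives another MST of the same weight. Not unique.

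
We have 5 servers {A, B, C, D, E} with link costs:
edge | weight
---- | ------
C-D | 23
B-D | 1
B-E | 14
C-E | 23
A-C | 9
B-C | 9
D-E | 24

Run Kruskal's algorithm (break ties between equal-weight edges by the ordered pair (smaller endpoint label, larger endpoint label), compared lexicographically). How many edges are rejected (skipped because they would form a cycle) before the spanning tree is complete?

0

Kruskal's algorithm — process edges by increasing weight (ties by edge label):
B-D (1): add. Components now {A} {B,D} {C} {E}
A-C (9): add. Components now {A,C} {B,D} {E}
B-C (9): add. Components now {A,B,C,D} {E}
B-E (14): add. Components now {A,B,C,D,E}
Edges rejected before the tree was complete: 0.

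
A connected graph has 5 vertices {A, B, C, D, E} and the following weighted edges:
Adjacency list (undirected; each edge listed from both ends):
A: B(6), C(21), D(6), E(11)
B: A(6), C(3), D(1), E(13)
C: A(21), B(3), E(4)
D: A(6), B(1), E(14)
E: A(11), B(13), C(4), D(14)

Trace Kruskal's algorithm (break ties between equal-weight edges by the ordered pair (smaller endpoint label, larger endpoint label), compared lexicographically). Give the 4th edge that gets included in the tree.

Kruskal's algorithm — process edges by increasing weight (ties by edge label):
B–D (1): add. Components now {A} {B,D} {C} {E}
B–C (3): add. Components now {A} {B,C,D} {E}
C–E (4): add. Components now {A} {B,C,D,E}
A–B (6): add. Components now {A,B,C,D,E}
The 4th edge added is A–B.

A-B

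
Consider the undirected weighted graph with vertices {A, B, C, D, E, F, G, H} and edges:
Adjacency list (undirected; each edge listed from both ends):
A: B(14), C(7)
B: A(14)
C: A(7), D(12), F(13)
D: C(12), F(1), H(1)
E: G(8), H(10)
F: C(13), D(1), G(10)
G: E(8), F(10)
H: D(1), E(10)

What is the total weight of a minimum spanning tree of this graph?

Sort edges by weight, then run Kruskal:
D-F (1): add — endpoints in different components.
D-H (1): add — endpoints in different components.
A-C (7): add — endpoints in different components.
E-G (8): add — endpoints in different components.
E-H (10): add — endpoints in different components.
F-G (10): skip — F and G already connected.
C-D (12): add — endpoints in different components.
C-F (13): skip — C and F already connected.
A-B (14): add — endpoints in different components.
MST edges: D-F, D-H, A-C, E-G, E-H, C-D, A-B; total weight 1+1+7+8+10+12+14 = 53.

53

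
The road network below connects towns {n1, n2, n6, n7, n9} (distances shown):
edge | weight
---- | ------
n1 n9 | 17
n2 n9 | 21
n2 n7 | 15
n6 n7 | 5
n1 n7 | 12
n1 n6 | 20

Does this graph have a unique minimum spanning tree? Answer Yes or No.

Yes

Kruskal: consider edges lightest-first.
n6 n7 (5): add — endpoints in different components.
n1 n7 (12): add — endpoints in different components.
n2 n7 (15): add — endpoints in different components.
n1 n9 (17): add — endpoints in different components.
Every non-tree edge has weight strictly greater than the heaviest edge on the tree path between its endpoints, so the MST is unique.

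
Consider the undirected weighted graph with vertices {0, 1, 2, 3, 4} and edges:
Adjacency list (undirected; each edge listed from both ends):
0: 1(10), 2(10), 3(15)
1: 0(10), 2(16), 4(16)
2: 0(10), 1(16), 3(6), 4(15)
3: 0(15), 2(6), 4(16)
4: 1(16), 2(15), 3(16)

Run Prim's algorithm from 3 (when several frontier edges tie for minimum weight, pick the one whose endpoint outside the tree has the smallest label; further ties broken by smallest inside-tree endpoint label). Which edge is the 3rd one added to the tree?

0-1

Prim's algorithm from 3:
Step 1: cheapest edge leaving the tree is 2–3 (6); add 2.
Step 2: cheapest edge leaving the tree is 0–2 (10); add 0.
Step 3: cheapest edge leaving the tree is 0–1 (10); add 1.
Step 4: cheapest edge leaving the tree is 2–4 (15); add 4.
The 3rd edge added is 0–1.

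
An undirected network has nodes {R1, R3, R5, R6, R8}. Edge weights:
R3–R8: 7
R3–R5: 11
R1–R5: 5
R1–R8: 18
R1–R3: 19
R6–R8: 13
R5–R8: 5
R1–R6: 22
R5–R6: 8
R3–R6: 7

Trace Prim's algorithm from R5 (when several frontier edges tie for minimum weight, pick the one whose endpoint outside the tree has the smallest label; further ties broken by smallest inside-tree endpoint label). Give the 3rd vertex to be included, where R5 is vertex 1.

R8

Grow the tree from R5 using Prim:
Step 1: cheapest edge leaving the tree is R1–R5 (5); add R1.
Step 2: cheapest edge leaving the tree is R5–R8 (5); add R8.
Step 3: cheapest edge leaving the tree is R3–R8 (7); add R3.
Step 4: cheapest edge leaving the tree is R3–R6 (7); add R6.
Vertex order: R5, R1, R8, R3, R6. The 3rd vertex is R8.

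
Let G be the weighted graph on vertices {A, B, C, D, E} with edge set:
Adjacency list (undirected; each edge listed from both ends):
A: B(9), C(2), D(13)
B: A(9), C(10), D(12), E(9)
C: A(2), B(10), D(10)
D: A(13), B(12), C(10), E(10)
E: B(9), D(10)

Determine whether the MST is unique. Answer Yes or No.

Kruskal: consider edges lightest-first.
A-C (2): add — endpoints in different components.
A-B (9): add — endpoints in different components.
B-E (9): add — endpoints in different components.
B-C (10): skip — B and C already connected.
C-D (10): add — endpoints in different components.
Non-tree edge D-E has weight 10, equal to the heaviest edge on its tree cycle — swapping gives another MST of the same weight. Not unique.

No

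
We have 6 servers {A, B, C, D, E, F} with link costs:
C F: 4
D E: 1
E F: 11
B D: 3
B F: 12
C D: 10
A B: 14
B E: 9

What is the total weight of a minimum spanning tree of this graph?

Kruskal: consider edges lightest-first.
D E (1): add — endpoints in different components.
B D (3): add — endpoints in different components.
C F (4): add — endpoints in different components.
B E (9): skip — B and E already connected.
C D (10): add — endpoints in different components.
E F (11): skip — E and F already connected.
B F (12): skip — B and F already connected.
A B (14): add — endpoints in different components.
MST edges: D E, B D, C F, C D, A B; total weight 1+3+4+10+14 = 32.

32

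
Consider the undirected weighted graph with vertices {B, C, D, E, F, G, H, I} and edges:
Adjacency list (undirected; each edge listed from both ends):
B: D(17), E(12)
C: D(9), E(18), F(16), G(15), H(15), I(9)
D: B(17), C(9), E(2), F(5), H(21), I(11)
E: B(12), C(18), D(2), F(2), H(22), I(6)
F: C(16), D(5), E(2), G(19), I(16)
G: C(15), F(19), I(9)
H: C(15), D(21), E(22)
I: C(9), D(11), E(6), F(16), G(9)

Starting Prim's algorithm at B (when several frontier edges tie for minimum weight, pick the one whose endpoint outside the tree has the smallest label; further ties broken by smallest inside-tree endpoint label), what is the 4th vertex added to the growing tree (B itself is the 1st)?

F

Prim, starting at B.
Step 1: cheapest edge leaving the tree is B—E (12); add E.
Step 2: cheapest edge leaving the tree is D—E (2); add D.
Step 3: cheapest edge leaving the tree is E—F (2); add F.
Step 4: cheapest edge leaving the tree is E—I (6); add I.
Step 5: cheapest edge leaving the tree is C—D (9); add C.
Step 6: cheapest edge leaving the tree is G—I (9); add G.
Step 7: cheapest edge leaving the tree is C—H (15); add H.
Vertex order: B, E, D, F, I, C, G, H. The 4th vertex is F.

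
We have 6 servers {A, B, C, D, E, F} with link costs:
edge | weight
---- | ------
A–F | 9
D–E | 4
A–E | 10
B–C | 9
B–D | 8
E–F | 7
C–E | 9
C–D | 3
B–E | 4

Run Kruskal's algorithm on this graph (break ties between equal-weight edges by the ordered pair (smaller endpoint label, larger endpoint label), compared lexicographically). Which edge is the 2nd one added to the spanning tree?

B-E

Kruskal: consider edges lightest-first.
C–D (3): add — endpoints in different components.
B–E (4): add — endpoints in different components.
D–E (4): add — endpoints in different components.
E–F (7): add — endpoints in different components.
B–D (8): skip — B and D already connected.
A–F (9): add — endpoints in different components.
The 2nd edge added is B–E.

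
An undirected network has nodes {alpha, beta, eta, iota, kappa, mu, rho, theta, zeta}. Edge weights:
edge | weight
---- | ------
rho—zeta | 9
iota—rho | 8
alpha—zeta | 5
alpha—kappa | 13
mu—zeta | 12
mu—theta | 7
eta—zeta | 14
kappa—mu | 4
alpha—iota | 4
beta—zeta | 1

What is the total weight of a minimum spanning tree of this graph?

Prim, starting at zeta.
Step 1: cheapest edge leaving the tree is beta—zeta (1); add beta.
Step 2: cheapest edge leaving the tree is alpha—zeta (5); add alpha.
Step 3: cheapest edge leaving the tree is alpha—iota (4); add iota.
Step 4: cheapest edge leaving the tree is iota—rho (8); add rho.
Step 5: cheapest edge leaving the tree is mu—zeta (12); add mu.
Step 6: cheapest edge leaving the tree is kappa—mu (4); add kappa.
Step 7: cheapest edge leaving the tree is mu—theta (7); add theta.
Step 8: cheapest edge leaving the tree is eta—zeta (14); add eta.
MST edges: beta—zeta, alpha—zeta, alpha—iota, iota—rho, mu—zeta, kappa—mu, mu—theta, eta—zeta; total weight 1+5+4+8+12+4+7+14 = 55.

55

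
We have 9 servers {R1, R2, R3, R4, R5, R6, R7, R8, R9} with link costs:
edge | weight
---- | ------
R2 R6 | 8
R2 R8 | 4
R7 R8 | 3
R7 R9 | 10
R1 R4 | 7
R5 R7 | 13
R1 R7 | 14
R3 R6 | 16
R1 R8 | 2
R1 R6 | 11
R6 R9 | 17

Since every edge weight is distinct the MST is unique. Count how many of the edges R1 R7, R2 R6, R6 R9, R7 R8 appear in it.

Kruskal's algorithm — process edges by increasing weight (ties by edge label):
R1 R8 (2): add — endpoints in different components.
R7 R8 (3): add — endpoints in different components.
R2 R8 (4): add — endpoints in different components.
R1 R4 (7): add — endpoints in different components.
R2 R6 (8): add — endpoints in different components.
R7 R9 (10): add — endpoints in different components.
R1 R6 (11): skip — R6 and R1 already connected.
R5 R7 (13): add — endpoints in different components.
R1 R7 (14): skip — R7 and R1 already connected.
R3 R6 (16): add — endpoints in different components.
MST edge set: {R1 R8, R7 R8, R2 R8, R1 R4, R2 R6, R7 R9, R5 R7, R3 R6}.
Of the listed edges, {R2 R6, R7 R8} are in the MST → 2.

2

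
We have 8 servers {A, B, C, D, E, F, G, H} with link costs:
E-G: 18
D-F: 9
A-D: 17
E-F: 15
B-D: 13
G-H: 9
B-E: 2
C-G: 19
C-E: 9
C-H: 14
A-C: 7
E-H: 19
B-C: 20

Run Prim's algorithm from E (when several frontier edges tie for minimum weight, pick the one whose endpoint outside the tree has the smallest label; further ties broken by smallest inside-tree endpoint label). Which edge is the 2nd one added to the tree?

C-E

Prim, starting at E.
Step 1: frontier [B-E 2, C-E 9, E-F 15, E-G 18, E-H 19] → take B-E (2); add B.
Step 2: frontier [B-D 13, B-C 20, C-E 9, E-F 15, E-G 18, E-H 19] → take C-E (9); add C.
Step 3: frontier [B-D 13, A-C 7, C-H 14, C-G 19, E-F 15, E-G 18, E-H 19] → take A-C (7); add A.
Step 4: frontier [A-D 17, B-D 13, C-H 14, C-G 19, E-F 15, E-G 18, E-H 19] → take B-D (13); add D.
Step 5: frontier [C-H 14, C-G 19, D-F 9, E-F 15, E-G 18, E-H 19] → take D-F (9); add F.
Step 6: frontier [C-H 14, C-G 19, E-G 18, E-H 19] → take C-H (14); add H.
Step 7: frontier [C-G 19, E-G 18, G-H 9] → take G-H (9); add G.
The 2nd edge added is C-E.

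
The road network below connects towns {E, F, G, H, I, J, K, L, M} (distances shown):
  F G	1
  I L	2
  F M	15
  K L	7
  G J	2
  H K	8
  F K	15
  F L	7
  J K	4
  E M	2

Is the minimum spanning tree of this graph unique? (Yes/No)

No

Kruskal: consider edges lightest-first.
F G (1): add — endpoints in different components.
E M (2): add — endpoints in different components.
G J (2): add — endpoints in different components.
I L (2): add — endpoints in different components.
J K (4): add — endpoints in different components.
F L (7): add — endpoints in different components.
K L (7): skip — K and L already connected.
H K (8): add — endpoints in different components.
F K (15): skip — F and K already connected.
F M (15): add — endpoints in different components.
Non-tree edge K L has weight 7, equal to the heaviest edge on its tree cycle — swapping gives another MST of the same weight. Not unique.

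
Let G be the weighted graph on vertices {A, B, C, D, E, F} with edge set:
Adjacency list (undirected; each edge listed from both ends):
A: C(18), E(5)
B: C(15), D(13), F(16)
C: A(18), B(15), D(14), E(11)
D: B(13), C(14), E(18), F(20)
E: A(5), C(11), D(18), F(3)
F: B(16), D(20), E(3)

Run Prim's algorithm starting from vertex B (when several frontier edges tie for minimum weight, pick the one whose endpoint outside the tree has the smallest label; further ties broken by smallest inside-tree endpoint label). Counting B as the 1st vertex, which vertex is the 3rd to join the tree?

C

Grow the tree from B using Prim:
Step 1: cheapest edge leaving the tree is B–D (13); add D.
Step 2: cheapest edge leaving the tree is C–D (14); add C.
Step 3: cheapest edge leaving the tree is C–E (11); add E.
Step 4: cheapest edge leaving the tree is E–F (3); add F.
Step 5: cheapest edge leaving the tree is A–E (5); add A.
Vertex order: B, D, C, E, F, A. The 3rd vertex is C.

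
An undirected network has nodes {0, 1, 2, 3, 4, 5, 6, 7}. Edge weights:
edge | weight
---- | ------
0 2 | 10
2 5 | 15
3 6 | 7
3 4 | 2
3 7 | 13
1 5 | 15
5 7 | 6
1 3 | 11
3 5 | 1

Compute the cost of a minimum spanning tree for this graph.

Kruskal: consider edges lightest-first.
3 5 (1): add — endpoints in different components.
3 4 (2): add — endpoints in different components.
5 7 (6): add — endpoints in different components.
3 6 (7): add — endpoints in different components.
0 2 (10): add — endpoints in different components.
1 3 (11): add — endpoints in different components.
3 7 (13): skip — 3 and 7 already connected.
1 5 (15): skip — 1 and 5 already connected.
2 5 (15): add — endpoints in different components.
MST edges: 3 5, 3 4, 5 7, 3 6, 0 2, 1 3, 2 5; total weight 1+2+6+7+10+11+15 = 52.

52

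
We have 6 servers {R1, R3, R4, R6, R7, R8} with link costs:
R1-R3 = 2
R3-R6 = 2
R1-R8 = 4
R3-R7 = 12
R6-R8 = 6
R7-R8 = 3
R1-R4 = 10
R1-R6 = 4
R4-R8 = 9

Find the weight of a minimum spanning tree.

Sort edges by weight, then run Kruskal:
R1-R3 (2): add. Components now {R1,R3} {R7} {R8} {R4} {R6}
R3-R6 (2): add. Components now {R1,R3,R6} {R7} {R8} {R4}
R7-R8 (3): add. Components now {R1,R3,R6} {R7,R8} {R4}
R1-R6 (4): skip — R1 and R6 already connected.
R1-R8 (4): add. Components now {R1,R3,R6,R7,R8} {R4}
R6-R8 (6): skip — R8 and R6 already connected.
R4-R8 (9): add. Components now {R1,R3,R4,R6,R7,R8}
MST edges: R1-R3, R3-R6, R7-R8, R1-R8, R4-R8; total weight 2+2+3+4+9 = 20.

20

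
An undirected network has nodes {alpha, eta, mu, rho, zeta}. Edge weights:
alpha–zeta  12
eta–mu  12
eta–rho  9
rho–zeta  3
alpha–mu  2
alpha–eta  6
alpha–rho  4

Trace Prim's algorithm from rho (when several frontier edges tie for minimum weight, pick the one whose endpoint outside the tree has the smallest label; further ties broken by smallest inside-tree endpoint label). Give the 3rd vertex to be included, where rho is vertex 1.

alpha

Prim's algorithm from rho:
Step 1: frontier [rho–zeta 3, alpha–rho 4, eta–rho 9] → take rho–zeta (3); add zeta.
Step 2: frontier [alpha–rho 4, eta–rho 9, alpha–zeta 12] → take alpha–rho (4); add alpha.
Step 3: frontier [alpha–mu 2, alpha–eta 6, eta–rho 9] → take alpha–mu (2); add mu.
Step 4: frontier [alpha–eta 6, eta–mu 12, eta–rho 9] → take alpha–eta (6); add eta.
Vertex order: rho, zeta, alpha, mu, eta. The 3rd vertex is alpha.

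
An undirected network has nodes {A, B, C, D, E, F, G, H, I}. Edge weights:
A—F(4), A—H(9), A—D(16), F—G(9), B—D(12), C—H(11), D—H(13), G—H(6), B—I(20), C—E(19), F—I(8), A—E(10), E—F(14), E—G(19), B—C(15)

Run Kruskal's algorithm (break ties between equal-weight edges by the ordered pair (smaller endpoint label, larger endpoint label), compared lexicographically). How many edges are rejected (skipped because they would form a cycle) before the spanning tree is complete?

Sort edges by weight, then run Kruskal:
A—F (4): add — endpoints in different components.
G—H (6): add — endpoints in different components.
F—I (8): add — endpoints in different components.
A—H (9): add — endpoints in different components.
F—G (9): skip — F and G already connected.
A—E (10): add — endpoints in different components.
C—H (11): add — endpoints in different components.
B—D (12): add — endpoints in different components.
D—H (13): add — endpoints in different components.
Edges rejected before the tree was complete: 1.

1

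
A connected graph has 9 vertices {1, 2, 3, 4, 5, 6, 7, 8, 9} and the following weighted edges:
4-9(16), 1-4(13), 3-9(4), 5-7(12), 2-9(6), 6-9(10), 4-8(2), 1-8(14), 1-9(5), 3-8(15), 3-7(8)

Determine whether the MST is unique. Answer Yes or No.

Yes

Kruskal: consider edges lightest-first.
4-8 (2): add — endpoints in different components.
3-9 (4): add — endpoints in different components.
1-9 (5): add — endpoints in different components.
2-9 (6): add — endpoints in different components.
3-7 (8): add — endpoints in different components.
6-9 (10): add — endpoints in different components.
5-7 (12): add — endpoints in different components.
1-4 (13): add — endpoints in different components.
Every non-tree edge has weight strictly greater than the heaviest edge on the tree path between its endpoints, so the MST is unique.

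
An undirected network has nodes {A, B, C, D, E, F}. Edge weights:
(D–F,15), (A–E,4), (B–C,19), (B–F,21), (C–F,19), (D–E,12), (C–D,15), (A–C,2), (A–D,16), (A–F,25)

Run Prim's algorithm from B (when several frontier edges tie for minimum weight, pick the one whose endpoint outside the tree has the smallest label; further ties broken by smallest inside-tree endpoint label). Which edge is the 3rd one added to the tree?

Grow the tree from B using Prim:
Step 1: cheapest edge leaving the tree is B–C (19); add C.
Step 2: cheapest edge leaving the tree is A–C (2); add A.
Step 3: cheapest edge leaving the tree is A–E (4); add E.
Step 4: cheapest edge leaving the tree is D–E (12); add D.
Step 5: cheapest edge leaving the tree is D–F (15); add F.
The 3rd edge added is A–E.

A-E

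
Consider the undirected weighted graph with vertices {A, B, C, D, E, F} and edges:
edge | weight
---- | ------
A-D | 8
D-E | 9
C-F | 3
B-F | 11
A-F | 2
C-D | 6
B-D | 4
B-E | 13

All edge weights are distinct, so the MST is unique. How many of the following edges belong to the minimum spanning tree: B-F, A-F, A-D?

1

Kruskal: consider edges lightest-first.
A-F (2): add — endpoints in different components.
C-F (3): add — endpoints in different components.
B-D (4): add — endpoints in different components.
C-D (6): add — endpoints in different components.
A-D (8): skip — A and D already connected.
D-E (9): add — endpoints in different components.
MST edge set: {A-F, C-F, B-D, C-D, D-E}.
Of the listed edges, {A-F} are in the MST → 1.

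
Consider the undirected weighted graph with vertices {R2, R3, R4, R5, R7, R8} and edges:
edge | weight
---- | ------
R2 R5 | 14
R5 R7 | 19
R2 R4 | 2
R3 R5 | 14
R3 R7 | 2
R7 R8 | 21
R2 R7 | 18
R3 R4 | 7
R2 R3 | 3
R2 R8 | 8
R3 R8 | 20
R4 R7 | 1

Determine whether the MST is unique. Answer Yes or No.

Kruskal: consider edges lightest-first.
R4 R7 (1): add. Components now {R2} {R4,R7} {R5} {R3} {R8}
R2 R4 (2): add. Components now {R2,R4,R7} {R5} {R3} {R8}
R3 R7 (2): add. Components now {R2,R3,R4,R7} {R5} {R8}
R2 R3 (3): skip — R2 and R3 already connected.
R3 R4 (7): skip — R4 and R3 already connected.
R2 R8 (8): add. Components now {R2,R3,R4,R7,R8} {R5}
R2 R5 (14): add. Components now {R2,R3,R4,R5,R7,R8}
Non-tree edge R3 R5 has weight 14, equal to the heaviest edge on its tree cycle — swapping gives another MST of the same weight. Not unique.

No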